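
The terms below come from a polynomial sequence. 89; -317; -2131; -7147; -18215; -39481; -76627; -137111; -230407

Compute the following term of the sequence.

-406 , -1814 , -5016 , -11068 , -21266 , -37146 , -60484 , -93296
-1408 , -3202 , -6052 , -10198 , -15880 , -23338 , -32812
-1794 , -2850 , -4146 , -5682 , -7458 , -9474
-1056 , -1296 , -1536 , -1776 , -2016
-240 , -240 , -240 , -240
Constant fifth difference = -240, so extend:
-2016 − 240 = -2256;  -9474 − 2256 = -11730;  -32812 − 11730 = -44542;  -93296 − 44542 = -137838;  -230407 − 137838 = -368245

-368245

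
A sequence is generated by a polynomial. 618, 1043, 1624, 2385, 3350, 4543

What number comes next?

5988

D1: 425, 581, 761, 965, 1193
D2: 156, 180, 204, 228
D3: 24, 24, 24
Third differences constant at 24.
228 + 24 = 252;  1193 + 252 = 1445;  4543 + 1445 = 5988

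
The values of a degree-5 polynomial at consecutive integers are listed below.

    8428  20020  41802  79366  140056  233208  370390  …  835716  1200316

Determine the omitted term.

565642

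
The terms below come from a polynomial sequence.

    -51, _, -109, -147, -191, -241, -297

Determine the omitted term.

-77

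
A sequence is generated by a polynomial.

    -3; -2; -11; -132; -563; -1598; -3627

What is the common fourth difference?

First differences: 1, -9, -121, -431, -1035, -2029
Second differences: -10, -112, -310, -604, -994
Third differences: -102, -198, -294, -390
Fourth differences: -96, -96, -96

-96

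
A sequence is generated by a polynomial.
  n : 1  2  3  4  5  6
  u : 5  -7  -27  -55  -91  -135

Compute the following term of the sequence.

-187

-12 , -20 , -28 , -36 , -44
-8 , -8 , -8 , -8
Second differences constant at -8.
-44 − 8 = -52;  -135 − 52 = -187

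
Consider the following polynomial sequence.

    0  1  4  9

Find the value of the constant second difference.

2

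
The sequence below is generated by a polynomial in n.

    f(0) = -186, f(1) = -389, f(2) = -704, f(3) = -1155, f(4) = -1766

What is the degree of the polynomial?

First differences: -203, -315, -451, -611
Second differences: -112, -136, -160
Third differences: -24, -24
The third differences are constant, so the polynomial has degree 3.

3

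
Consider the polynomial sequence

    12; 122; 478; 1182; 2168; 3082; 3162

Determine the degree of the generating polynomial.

5

First differences: 110, 356, 704, 986, 914, 80
Second differences: 246, 348, 282, -72, -834
Third differences: 102, -66, -354, -762
Fourth differences: -168, -288, -408
Fifth differences: -120, -120
The fifth differences are constant, so the polynomial has degree 5.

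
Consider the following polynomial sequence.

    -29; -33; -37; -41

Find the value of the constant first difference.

Δ: -4, -4, -4

-4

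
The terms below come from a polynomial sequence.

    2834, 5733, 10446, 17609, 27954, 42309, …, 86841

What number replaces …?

Using the first 6 terms:
First differences: 2899  4713  7163  10345  14355
Second differences: 1814  2450  3182  4010
Third differences: 636  732  828
Fourth differences: 96  96
Constant fourth difference = 96.
Extend forward: 828 + 96 = 924;  4010 + 924 = 4934;  14355 + 4934 = 19289;  42309 + 19289 = 61598

61598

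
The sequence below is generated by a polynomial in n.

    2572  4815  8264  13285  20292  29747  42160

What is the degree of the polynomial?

Δ: 2243, 3449, 5021, 7007, 9455, 12413
Δ²: 1206, 1572, 1986, 2448, 2958
Δ³: 366, 414, 462, 510
Δ⁴: 48, 48, 48
The fourth differences are constant, so the polynomial has degree 4.

4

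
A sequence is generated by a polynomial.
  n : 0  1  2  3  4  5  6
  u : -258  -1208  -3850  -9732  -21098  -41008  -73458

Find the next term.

-123500

Δ: -950, -2642, -5882, -11366, -19910, -32450
Δ²: -1692, -3240, -5484, -8544, -12540
Δ³: -1548, -2244, -3060, -3996
Δ⁴: -696, -816, -936
Δ⁵: -120, -120
Fifth differences constant at -120.
-936 − 120 = -1056;  -3996 − 1056 = -5052;  -12540 − 5052 = -17592;  -32450 − 17592 = -50042;  -73458 − 50042 = -123500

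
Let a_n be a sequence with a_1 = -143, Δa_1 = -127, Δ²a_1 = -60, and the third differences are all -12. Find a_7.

-2045

Build the table forward from the leading diagonal:
D3: -12, -12, -12, -12, -12, -12, -12
D2: -60, -72, -84, -96, -108, -120, -132
D1: -127, -187, -259, -343, -439, -547, -667
a: -143, -270, -457, -716, -1059, -1498, -2045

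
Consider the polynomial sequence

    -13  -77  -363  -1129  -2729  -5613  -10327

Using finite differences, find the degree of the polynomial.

-64, -286, -766, -1600, -2884, -4714
-222, -480, -834, -1284, -1830
-258, -354, -450, -546
-96, -96, -96
The fourth differences are constant, so the polynomial has degree 4.

4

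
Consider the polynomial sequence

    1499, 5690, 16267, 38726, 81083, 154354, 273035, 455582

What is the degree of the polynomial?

5

D1: 4191, 10577, 22459, 42357, 73271, 118681, 182547
D2: 6386, 11882, 19898, 30914, 45410, 63866
D3: 5496, 8016, 11016, 14496, 18456
D4: 2520, 3000, 3480, 3960
D5: 480, 480, 480
The fifth differences are constant, so the polynomial has degree 5.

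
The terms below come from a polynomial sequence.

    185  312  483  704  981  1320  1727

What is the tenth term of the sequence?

3416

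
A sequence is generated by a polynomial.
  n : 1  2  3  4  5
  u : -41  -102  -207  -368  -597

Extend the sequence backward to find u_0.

-12

D1: -61, -105, -161, -229
D2: -44, -56, -68
D3: -12, -12
The third differences are constant at -12.
Work back: -44 + 12 = -32;  -61 + 32 = -29;  -41 + 29 = -12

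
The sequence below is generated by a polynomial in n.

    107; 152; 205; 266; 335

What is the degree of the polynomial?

2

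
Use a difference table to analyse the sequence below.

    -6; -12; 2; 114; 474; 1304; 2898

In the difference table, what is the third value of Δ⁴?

72

D1: -6, 14, 112, 360, 830, 1594
D2: 20, 98, 248, 470, 764
D3: 78, 150, 222, 294
D4: 72, 72, 72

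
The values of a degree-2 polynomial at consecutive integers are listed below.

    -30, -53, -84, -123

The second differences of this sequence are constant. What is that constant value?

-8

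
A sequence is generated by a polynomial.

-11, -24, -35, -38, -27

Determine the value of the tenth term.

Δ: -13, -11, -3, 11
Δ²: 2, 8, 14
Δ³: 6, 6
Third differences constant at 6.
14 + 6 = 20;  11 + 20 = 31;  -27 + 31 = 4
20 + 6 = 26;  31 + 26 = 57;  4 + 57 = 61
26 + 6 = 32;  57 + 32 = 89;  61 + 89 = 150
32 + 6 = 38;  89 + 38 = 127;  150 + 127 = 277
38 + 6 = 44;  127 + 44 = 171;  277 + 171 = 448

448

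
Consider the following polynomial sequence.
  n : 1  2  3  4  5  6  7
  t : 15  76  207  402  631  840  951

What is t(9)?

447

61 , 131 , 195 , 229 , 209 , 111
70 , 64 , 34 , -20 , -98
-6 , -30 , -54 , -78
-24 , -24 , -24
Constant fourth difference = -24, so extend:
-78 − 24 = -102;  -98 − 102 = -200;  111 − 200 = -89;  951 − 89 = 862
-102 − 24 = -126;  -200 − 126 = -326;  -89 − 326 = -415;  862 − 415 = 447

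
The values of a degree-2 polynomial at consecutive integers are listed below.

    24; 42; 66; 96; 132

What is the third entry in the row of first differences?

Δ: 18, 24, 30, 36
Δ²: 6, 6, 6

30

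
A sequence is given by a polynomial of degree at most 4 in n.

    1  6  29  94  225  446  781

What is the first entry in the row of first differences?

Δ: 5, 23, 65, 131, 221, 335
Δ²: 18, 42, 66, 90, 114
Δ³: 24, 24, 24, 24

5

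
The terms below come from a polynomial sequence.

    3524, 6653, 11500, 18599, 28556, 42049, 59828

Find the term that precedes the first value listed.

3129, 4847, 7099, 9957, 13493, 17779
1718, 2252, 2858, 3536, 4286
534, 606, 678, 750
72, 72, 72
The fourth differences are constant at 72.
Work back: 534 − 72 = 462;  1718 − 462 = 1256;  3129 − 1256 = 1873;  3524 − 1873 = 1651

1651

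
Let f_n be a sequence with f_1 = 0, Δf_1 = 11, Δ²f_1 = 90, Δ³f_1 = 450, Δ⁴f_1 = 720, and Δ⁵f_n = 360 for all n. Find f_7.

23376

Build the table forward from the leading diagonal:
D5: 360, 360, 360, 360, 360, 360, 360
D4: 720, 1080, 1440, 1800, 2160, 2520, 2880
D3: 450, 1170, 2250, 3690, 5490, 7650, 10170
D2: 90, 540, 1710, 3960, 7650, 13140, 20790
D1: 11, 101, 641, 2351, 6311, 13961, 27101
f: 0, 11, 112, 753, 3104, 9415, 23376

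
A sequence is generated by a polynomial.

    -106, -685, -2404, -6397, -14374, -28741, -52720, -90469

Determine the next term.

-147202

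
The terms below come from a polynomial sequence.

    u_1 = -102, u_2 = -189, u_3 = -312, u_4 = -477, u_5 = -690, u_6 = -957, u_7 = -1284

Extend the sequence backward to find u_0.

-87, -123, -165, -213, -267, -327
-36, -42, -48, -54, -60
-6, -6, -6, -6
The third differences are constant at -6.
Work back: -36 + 6 = -30;  -87 + 30 = -57;  -102 + 57 = -45

-45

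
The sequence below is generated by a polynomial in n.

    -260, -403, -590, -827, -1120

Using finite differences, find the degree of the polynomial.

3

D1: -143, -187, -237, -293
D2: -44, -50, -56
D3: -6, -6
The third differences are constant, so the polynomial has degree 3.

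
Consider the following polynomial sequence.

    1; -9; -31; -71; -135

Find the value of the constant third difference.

Δ: -10, -22, -40, -64
Δ²: -12, -18, -24
Δ³: -6, -6

-6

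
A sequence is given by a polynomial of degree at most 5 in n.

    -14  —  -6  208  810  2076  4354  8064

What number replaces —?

-36

Using the last 6 terms:
D1: 214  602  1266  2278  3710
D2: 388  664  1012  1432
D3: 276  348  420
D4: 72  72
Constant fourth difference = 72.
Extend backward: 276 − 72 = 204;  388 − 204 = 184;  214 − 184 = 30;  -6 − 30 = -36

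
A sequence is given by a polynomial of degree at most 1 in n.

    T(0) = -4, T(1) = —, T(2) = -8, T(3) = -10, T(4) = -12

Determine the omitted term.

Using the last 3 terms:
Δ: -2  -2
Constant first difference = -2.
Extend backward: -8 + 2 = -6

-6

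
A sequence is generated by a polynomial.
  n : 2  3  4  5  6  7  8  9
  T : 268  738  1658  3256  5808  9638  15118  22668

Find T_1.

68

470  920  1598  2552  3830  5480  7550
450  678  954  1278  1650  2070
228  276  324  372  420
48  48  48  48
The fourth differences are constant at 48.
Work back: 228 − 48 = 180;  450 − 180 = 270;  470 − 270 = 200;  268 − 200 = 68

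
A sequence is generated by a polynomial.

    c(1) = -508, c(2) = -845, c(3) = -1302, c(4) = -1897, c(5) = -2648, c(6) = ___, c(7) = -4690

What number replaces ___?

-3573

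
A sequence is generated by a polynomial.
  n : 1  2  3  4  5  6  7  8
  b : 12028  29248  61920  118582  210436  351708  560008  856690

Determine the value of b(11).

Δ: 17220 , 32672 , 56662 , 91854 , 141272 , 208300 , 296682
Δ²: 15452 , 23990 , 35192 , 49418 , 67028 , 88382
Δ³: 8538 , 11202 , 14226 , 17610 , 21354
Δ⁴: 2664 , 3024 , 3384 , 3744
Δ⁵: 360 , 360 , 360
Constant fifth difference = 360, so extend:
3744 + 360 = 4104;  21354 + 4104 = 25458;  88382 + 25458 = 113840;  296682 + 113840 = 410522;  856690 + 410522 = 1267212
4104 + 360 = 4464;  25458 + 4464 = 29922;  113840 + 29922 = 143762;  410522 + 143762 = 554284;  1267212 + 554284 = 1821496
4464 + 360 = 4824;  29922 + 4824 = 34746;  143762 + 34746 = 178508;  554284 + 178508 = 732792;  1821496 + 732792 = 2554288

2554288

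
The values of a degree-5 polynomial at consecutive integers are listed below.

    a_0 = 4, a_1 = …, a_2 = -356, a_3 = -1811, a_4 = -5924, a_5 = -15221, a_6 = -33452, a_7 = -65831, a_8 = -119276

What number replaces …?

-17

Using the last 7 terms:
-1455, -4113, -9297, -18231, -32379, -53445
-2658, -5184, -8934, -14148, -21066
-2526, -3750, -5214, -6918
-1224, -1464, -1704
-240, -240
Constant fifth difference = -240.
Extend backward: -1224 + 240 = -984;  -2526 + 984 = -1542;  -2658 + 1542 = -1116;  -1455 + 1116 = -339;  -356 + 339 = -17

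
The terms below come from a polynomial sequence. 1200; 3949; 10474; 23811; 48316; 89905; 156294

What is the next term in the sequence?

2749  6525  13337  24505  41589  66389
3776  6812  11168  17084  24800
3036  4356  5916  7716
1320  1560  1800
240  240
The fifth differences are constant (240).
1800 + 240 = 2040;  7716 + 2040 = 9756;  24800 + 9756 = 34556;  66389 + 34556 = 100945;  156294 + 100945 = 257239

257239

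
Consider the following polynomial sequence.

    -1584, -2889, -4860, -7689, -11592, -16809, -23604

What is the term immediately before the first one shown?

First differences: -1305, -1971, -2829, -3903, -5217, -6795
Second differences: -666, -858, -1074, -1314, -1578
Third differences: -192, -216, -240, -264
Fourth differences: -24, -24, -24
The fourth differences are constant at -24.
Work back: -192 + 24 = -168;  -666 + 168 = -498;  -1305 + 498 = -807;  -1584 + 807 = -777

-777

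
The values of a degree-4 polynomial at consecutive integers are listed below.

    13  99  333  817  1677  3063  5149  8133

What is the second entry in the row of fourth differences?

24

D1: 86, 234, 484, 860, 1386, 2086, 2984
D2: 148, 250, 376, 526, 700, 898
D3: 102, 126, 150, 174, 198
D4: 24, 24, 24, 24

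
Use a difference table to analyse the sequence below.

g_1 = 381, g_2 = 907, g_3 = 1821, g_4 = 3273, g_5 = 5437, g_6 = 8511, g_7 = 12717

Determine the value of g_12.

60177

First differences: 526, 914, 1452, 2164, 3074, 4206
Second differences: 388, 538, 712, 910, 1132
Third differences: 150, 174, 198, 222
Fourth differences: 24, 24, 24
Constant fourth difference = 24, so extend:
222 + 24 = 246;  1132 + 246 = 1378;  4206 + 1378 = 5584;  12717 + 5584 = 18301
246 + 24 = 270;  1378 + 270 = 1648;  5584 + 1648 = 7232;  18301 + 7232 = 25533
270 + 24 = 294;  1648 + 294 = 1942;  7232 + 1942 = 9174;  25533 + 9174 = 34707
294 + 24 = 318;  1942 + 318 = 2260;  9174 + 2260 = 11434;  34707 + 11434 = 46141
318 + 24 = 342;  2260 + 342 = 2602;  11434 + 2602 = 14036;  46141 + 14036 = 60177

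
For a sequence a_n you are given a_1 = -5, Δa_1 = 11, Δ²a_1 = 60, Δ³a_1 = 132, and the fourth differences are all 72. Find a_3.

77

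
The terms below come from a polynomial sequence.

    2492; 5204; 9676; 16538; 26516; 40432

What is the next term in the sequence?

D1: 2712, 4472, 6862, 9978, 13916
D2: 1760, 2390, 3116, 3938
D3: 630, 726, 822
D4: 96, 96
Fourth differences constant at 96.
822 + 96 = 918;  3938 + 918 = 4856;  13916 + 4856 = 18772;  40432 + 18772 = 59204

59204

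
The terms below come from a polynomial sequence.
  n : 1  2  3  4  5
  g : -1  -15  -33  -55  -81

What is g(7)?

-145

First differences: -14, -18, -22, -26
Second differences: -4, -4, -4
Constant second difference = -4, so extend:
-26 − 4 = -30;  -81 − 30 = -111
-30 − 4 = -34;  -111 − 34 = -145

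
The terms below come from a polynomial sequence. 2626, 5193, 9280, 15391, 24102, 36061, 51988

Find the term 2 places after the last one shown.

98986

2567, 4087, 6111, 8711, 11959, 15927
1520, 2024, 2600, 3248, 3968
504, 576, 648, 720
72, 72, 72
The fourth differences are constant (72).
720 + 72 = 792;  3968 + 792 = 4760;  15927 + 4760 = 20687;  51988 + 20687 = 72675
792 + 72 = 864;  4760 + 864 = 5624;  20687 + 5624 = 26311;  72675 + 26311 = 98986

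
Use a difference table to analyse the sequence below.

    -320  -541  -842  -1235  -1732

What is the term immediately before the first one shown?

First differences: -221, -301, -393, -497
Second differences: -80, -92, -104
Third differences: -12, -12
The third differences are constant at -12.
Work back: -80 + 12 = -68;  -221 + 68 = -153;  -320 + 153 = -167

-167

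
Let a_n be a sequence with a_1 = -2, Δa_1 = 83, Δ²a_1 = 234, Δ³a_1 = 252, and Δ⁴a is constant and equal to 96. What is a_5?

Build the table forward from the leading diagonal:
Fourth differences: 96  96  96  96  96
Third differences: 252  348  444  540  636
Second differences: 234  486  834  1278  1818
First differences: 83  317  803  1637  2915
a: -2  81  398  1201  2838

2838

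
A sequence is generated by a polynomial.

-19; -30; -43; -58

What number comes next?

D1: -11, -13, -15
D2: -2, -2
Constant second difference = -2, so extend:
-15 − 2 = -17;  -58 − 17 = -75

-75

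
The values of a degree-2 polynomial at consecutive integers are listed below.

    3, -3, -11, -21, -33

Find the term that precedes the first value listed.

7

First differences: -6  -8  -10  -12
Second differences: -2  -2  -2
The second differences are constant at -2.
Work back: -6 + 2 = -4;  3 + 4 = 7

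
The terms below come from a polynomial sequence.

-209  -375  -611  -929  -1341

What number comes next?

-1859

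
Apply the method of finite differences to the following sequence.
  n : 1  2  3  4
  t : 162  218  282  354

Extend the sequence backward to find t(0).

56, 64, 72
8, 8
The second differences are constant at 8.
Work back: 56 − 8 = 48;  162 − 48 = 114

114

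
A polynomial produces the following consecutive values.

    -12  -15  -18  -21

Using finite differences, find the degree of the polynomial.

1

-3, -3, -3
The first differences are constant, so the polynomial has degree 1.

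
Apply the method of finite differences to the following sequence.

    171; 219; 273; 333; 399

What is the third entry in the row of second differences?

6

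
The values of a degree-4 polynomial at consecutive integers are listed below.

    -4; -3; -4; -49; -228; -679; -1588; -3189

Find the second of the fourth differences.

Δ: 1, -1, -45, -179, -451, -909, -1601
Δ²: -2, -44, -134, -272, -458, -692
Δ³: -42, -90, -138, -186, -234
Δ⁴: -48, -48, -48, -48

-48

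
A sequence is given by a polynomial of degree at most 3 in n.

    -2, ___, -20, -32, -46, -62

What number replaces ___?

Using the last 4 terms:
-12  -14  -16
-2  -2
Constant second difference = -2.
Extend backward: -12 + 2 = -10;  -20 + 10 = -10

-10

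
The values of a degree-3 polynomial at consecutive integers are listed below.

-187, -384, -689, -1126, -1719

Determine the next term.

-2492

D1: -197  -305  -437  -593
D2: -108  -132  -156
D3: -24  -24
The third differences are constant (-24).
-156 − 24 = -180;  -593 − 180 = -773;  -1719 − 773 = -2492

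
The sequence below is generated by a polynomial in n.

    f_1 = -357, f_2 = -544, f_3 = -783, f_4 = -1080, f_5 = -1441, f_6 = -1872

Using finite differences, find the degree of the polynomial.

First differences: -187, -239, -297, -361, -431
Second differences: -52, -58, -64, -70
Third differences: -6, -6, -6
The third differences are constant, so the polynomial has degree 3.

3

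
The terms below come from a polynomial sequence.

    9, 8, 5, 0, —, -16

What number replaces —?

-7

Using the first 4 terms:
First differences: -1, -3, -5
Second differences: -2, -2
Constant second difference = -2.
Extend forward: -5 − 2 = -7;  0 − 7 = -7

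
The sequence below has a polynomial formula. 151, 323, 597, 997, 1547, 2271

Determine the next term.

D1: 172  274  400  550  724
D2: 102  126  150  174
D3: 24  24  24
Third differences constant at 24.
174 + 24 = 198;  724 + 198 = 922;  2271 + 922 = 3193

3193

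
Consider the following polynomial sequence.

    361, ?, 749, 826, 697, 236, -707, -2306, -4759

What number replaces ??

568

Using the last 7 terms:
77  -129  -461  -943  -1599  -2453
-206  -332  -482  -656  -854
-126  -150  -174  -198
-24  -24  -24
Constant fourth difference = -24.
Extend backward: -126 + 24 = -102;  -206 + 102 = -104;  77 + 104 = 181;  749 − 181 = 568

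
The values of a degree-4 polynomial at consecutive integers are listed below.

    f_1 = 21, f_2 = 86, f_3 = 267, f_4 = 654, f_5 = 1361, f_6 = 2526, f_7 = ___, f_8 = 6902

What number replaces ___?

Using the first 6 terms:
65, 181, 387, 707, 1165
116, 206, 320, 458
90, 114, 138
24, 24
Constant fourth difference = 24.
Extend forward: 138 + 24 = 162;  458 + 162 = 620;  1165 + 620 = 1785;  2526 + 1785 = 4311

4311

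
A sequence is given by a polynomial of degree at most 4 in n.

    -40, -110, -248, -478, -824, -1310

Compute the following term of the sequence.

-1960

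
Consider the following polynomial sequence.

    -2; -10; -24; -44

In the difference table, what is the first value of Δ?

-8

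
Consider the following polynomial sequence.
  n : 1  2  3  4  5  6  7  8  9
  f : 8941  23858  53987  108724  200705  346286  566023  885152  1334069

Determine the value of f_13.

5243017

Δ: 14917 , 30129 , 54737 , 91981 , 145581 , 219737 , 319129 , 448917
Δ²: 15212 , 24608 , 37244 , 53600 , 74156 , 99392 , 129788
Δ³: 9396 , 12636 , 16356 , 20556 , 25236 , 30396
Δ⁴: 3240 , 3720 , 4200 , 4680 , 5160
Δ⁵: 480 , 480 , 480 , 480
Fifth differences constant at 480.
5160 + 480 = 5640;  30396 + 5640 = 36036;  129788 + 36036 = 165824;  448917 + 165824 = 614741;  1334069 + 614741 = 1948810
5640 + 480 = 6120;  36036 + 6120 = 42156;  165824 + 42156 = 207980;  614741 + 207980 = 822721;  1948810 + 822721 = 2771531
6120 + 480 = 6600;  42156 + 6600 = 48756;  207980 + 48756 = 256736;  822721 + 256736 = 1079457;  2771531 + 1079457 = 3850988
6600 + 480 = 7080;  48756 + 7080 = 55836;  256736 + 55836 = 312572;  1079457 + 312572 = 1392029;  3850988 + 1392029 = 5243017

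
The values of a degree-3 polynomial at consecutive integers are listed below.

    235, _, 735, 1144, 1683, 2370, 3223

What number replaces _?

438

Using the last 5 terms:
First differences: 409, 539, 687, 853
Second differences: 130, 148, 166
Third differences: 18, 18
Constant third difference = 18.
Extend backward: 130 − 18 = 112;  409 − 112 = 297;  735 − 297 = 438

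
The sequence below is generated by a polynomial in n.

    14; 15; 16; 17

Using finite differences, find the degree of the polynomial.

First differences: 1, 1, 1
The first differences are constant, so the polynomial has degree 1.

1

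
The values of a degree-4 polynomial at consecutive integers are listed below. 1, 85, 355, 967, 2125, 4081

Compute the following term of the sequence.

7135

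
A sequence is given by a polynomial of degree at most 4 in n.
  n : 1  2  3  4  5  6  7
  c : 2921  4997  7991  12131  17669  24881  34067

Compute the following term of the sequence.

45551

2076 , 2994 , 4140 , 5538 , 7212 , 9186
918 , 1146 , 1398 , 1674 , 1974
228 , 252 , 276 , 300
24 , 24 , 24
Fourth differences constant at 24.
300 + 24 = 324;  1974 + 324 = 2298;  9186 + 2298 = 11484;  34067 + 11484 = 45551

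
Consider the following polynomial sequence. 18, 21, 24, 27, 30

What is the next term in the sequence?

First differences: 3 , 3 , 3 , 3
First differences constant at 3.
30 + 3 = 33

33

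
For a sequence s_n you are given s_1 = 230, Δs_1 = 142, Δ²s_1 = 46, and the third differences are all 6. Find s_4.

800

Build the table forward from the leading diagonal:
Δ³: 6, 6, 6, 6
Δ²: 46, 52, 58, 64
Δ: 142, 188, 240, 298
s: 230, 372, 560, 800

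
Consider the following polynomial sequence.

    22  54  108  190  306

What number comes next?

462

First differences: 32  54  82  116
Second differences: 22  28  34
Third differences: 6  6
Constant third difference = 6, so extend:
34 + 6 = 40;  116 + 40 = 156;  306 + 156 = 462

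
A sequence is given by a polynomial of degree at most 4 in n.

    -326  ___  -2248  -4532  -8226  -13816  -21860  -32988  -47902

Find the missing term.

Using the last 7 terms:
D1: -2284, -3694, -5590, -8044, -11128, -14914
D2: -1410, -1896, -2454, -3084, -3786
D3: -486, -558, -630, -702
D4: -72, -72, -72
Constant fourth difference = -72.
Extend backward: -486 + 72 = -414;  -1410 + 414 = -996;  -2284 + 996 = -1288;  -2248 + 1288 = -960

-960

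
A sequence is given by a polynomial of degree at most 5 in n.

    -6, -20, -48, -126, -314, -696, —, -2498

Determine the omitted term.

-1380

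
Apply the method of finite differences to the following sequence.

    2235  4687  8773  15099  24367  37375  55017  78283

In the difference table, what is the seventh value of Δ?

First differences: 2452, 4086, 6326, 9268, 13008, 17642, 23266
Second differences: 1634, 2240, 2942, 3740, 4634, 5624
Third differences: 606, 702, 798, 894, 990
Fourth differences: 96, 96, 96, 96

23266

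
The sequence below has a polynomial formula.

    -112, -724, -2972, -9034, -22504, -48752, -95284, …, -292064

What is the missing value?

Using the first 7 terms:
-612  -2248  -6062  -13470  -26248  -46532
-1636  -3814  -7408  -12778  -20284
-2178  -3594  -5370  -7506
-1416  -1776  -2136
-360  -360
Constant fifth difference = -360.
Extend forward: -2136 − 360 = -2496;  -7506 − 2496 = -10002;  -20284 − 10002 = -30286;  -46532 − 30286 = -76818;  -95284 − 76818 = -172102

-172102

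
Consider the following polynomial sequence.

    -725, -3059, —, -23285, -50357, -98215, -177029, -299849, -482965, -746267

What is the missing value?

Using the last 7 terms:
First differences: -27072  -47858  -78814  -122820  -183116  -263302
Second differences: -20786  -30956  -44006  -60296  -80186
Third differences: -10170  -13050  -16290  -19890
Fourth differences: -2880  -3240  -3600
Fifth differences: -360  -360
Constant fifth difference = -360.
Extend backward: -2880 + 360 = -2520;  -10170 + 2520 = -7650;  -20786 + 7650 = -13136;  -27072 + 13136 = -13936;  -23285 + 13936 = -9349

-9349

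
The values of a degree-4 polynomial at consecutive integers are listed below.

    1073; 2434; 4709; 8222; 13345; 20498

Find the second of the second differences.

1238

D1: 1361, 2275, 3513, 5123, 7153
D2: 914, 1238, 1610, 2030
D3: 324, 372, 420
D4: 48, 48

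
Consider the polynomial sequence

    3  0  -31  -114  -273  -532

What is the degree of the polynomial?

D1: -3, -31, -83, -159, -259
D2: -28, -52, -76, -100
D3: -24, -24, -24
The third differences are constant, so the polynomial has degree 3.

3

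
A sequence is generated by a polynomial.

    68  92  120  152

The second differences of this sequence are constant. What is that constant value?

First differences: 24, 28, 32
Second differences: 4, 4

4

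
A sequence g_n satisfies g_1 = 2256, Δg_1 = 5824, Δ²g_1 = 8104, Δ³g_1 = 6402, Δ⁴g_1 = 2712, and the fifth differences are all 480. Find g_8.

542278

Build the table forward from the leading diagonal:
Fifth differences: 480  480  480  480  480  480  480  480
Fourth differences: 2712  3192  3672  4152  4632  5112  5592  6072
Third differences: 6402  9114  12306  15978  20130  24762  29874  35466
Second differences: 8104  14506  23620  35926  51904  72034  96796  126670
First differences: 5824  13928  28434  52054  87980  139884  211918  308714
g: 2256  8080  22008  50442  102496  190476  330360  542278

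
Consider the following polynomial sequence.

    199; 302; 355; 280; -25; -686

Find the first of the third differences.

First differences: 103, 53, -75, -305, -661
Second differences: -50, -128, -230, -356
Third differences: -78, -102, -126
Fourth differences: -24, -24

-78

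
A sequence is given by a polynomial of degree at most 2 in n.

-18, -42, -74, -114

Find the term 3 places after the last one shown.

-282

-24, -32, -40
-8, -8
The second differences are constant (-8).
-40 − 8 = -48;  -114 − 48 = -162
-48 − 8 = -56;  -162 − 56 = -218
-56 − 8 = -64;  -218 − 64 = -282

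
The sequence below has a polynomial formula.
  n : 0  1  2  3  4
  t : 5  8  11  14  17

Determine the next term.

Δ: 3 , 3 , 3 , 3
Constant first difference = 3, so extend:
17 + 3 = 20

20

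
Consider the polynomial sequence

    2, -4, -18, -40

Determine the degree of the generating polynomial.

2

-6, -14, -22
-8, -8
The second differences are constant, so the polynomial has degree 2.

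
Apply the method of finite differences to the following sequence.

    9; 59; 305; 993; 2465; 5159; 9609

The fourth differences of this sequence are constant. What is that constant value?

D1: 50, 246, 688, 1472, 2694, 4450
D2: 196, 442, 784, 1222, 1756
D3: 246, 342, 438, 534
D4: 96, 96, 96

96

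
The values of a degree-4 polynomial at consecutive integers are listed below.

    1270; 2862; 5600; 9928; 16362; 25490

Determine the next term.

37972

1592, 2738, 4328, 6434, 9128
1146, 1590, 2106, 2694
444, 516, 588
72, 72
Fourth differences constant at 72.
588 + 72 = 660;  2694 + 660 = 3354;  9128 + 3354 = 12482;  25490 + 12482 = 37972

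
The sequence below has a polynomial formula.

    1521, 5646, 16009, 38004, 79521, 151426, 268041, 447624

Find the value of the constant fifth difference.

480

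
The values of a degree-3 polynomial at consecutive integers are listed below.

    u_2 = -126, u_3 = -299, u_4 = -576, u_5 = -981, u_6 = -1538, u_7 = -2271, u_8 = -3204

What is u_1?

-33

First differences: -173  -277  -405  -557  -733  -933
Second differences: -104  -128  -152  -176  -200
Third differences: -24  -24  -24  -24
The third differences are constant at -24.
Work back: -104 + 24 = -80;  -173 + 80 = -93;  -126 + 93 = -33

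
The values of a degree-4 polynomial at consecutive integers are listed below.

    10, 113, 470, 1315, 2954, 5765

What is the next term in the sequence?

First differences: 103, 357, 845, 1639, 2811
Second differences: 254, 488, 794, 1172
Third differences: 234, 306, 378
Fourth differences: 72, 72
The fourth differences are constant (72).
378 + 72 = 450;  1172 + 450 = 1622;  2811 + 1622 = 4433;  5765 + 4433 = 10198

10198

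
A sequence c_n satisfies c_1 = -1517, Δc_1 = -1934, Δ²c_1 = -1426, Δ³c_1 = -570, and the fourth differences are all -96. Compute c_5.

-20185

Build the table forward from the leading diagonal:
D4: -96, -96, -96, -96, -96
D3: -570, -666, -762, -858, -954
D2: -1426, -1996, -2662, -3424, -4282
D1: -1934, -3360, -5356, -8018, -11442
c: -1517, -3451, -6811, -12167, -20185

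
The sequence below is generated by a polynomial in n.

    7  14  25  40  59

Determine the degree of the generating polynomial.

2

First differences: 7, 11, 15, 19
Second differences: 4, 4, 4
The second differences are constant, so the polynomial has degree 2.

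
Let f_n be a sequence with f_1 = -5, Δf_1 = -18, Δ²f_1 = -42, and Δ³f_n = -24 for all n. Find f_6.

Build the table forward from the leading diagonal:
D3: -24, -24, -24, -24, -24, -24
D2: -42, -66, -90, -114, -138, -162
D1: -18, -60, -126, -216, -330, -468
f: -5, -23, -83, -209, -425, -755

-755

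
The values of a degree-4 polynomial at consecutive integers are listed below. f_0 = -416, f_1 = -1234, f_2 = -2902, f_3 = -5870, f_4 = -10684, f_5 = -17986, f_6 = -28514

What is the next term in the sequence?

-43102

-818 , -1668 , -2968 , -4814 , -7302 , -10528
-850 , -1300 , -1846 , -2488 , -3226
-450 , -546 , -642 , -738
-96 , -96 , -96
Fourth differences constant at -96.
-738 − 96 = -834;  -3226 − 834 = -4060;  -10528 − 4060 = -14588;  -28514 − 14588 = -43102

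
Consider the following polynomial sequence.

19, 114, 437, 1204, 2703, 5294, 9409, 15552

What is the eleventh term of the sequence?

52269

95  323  767  1499  2591  4115  6143
228  444  732  1092  1524  2028
216  288  360  432  504
72  72  72  72
Constant fourth difference = 72, so extend:
504 + 72 = 576;  2028 + 576 = 2604;  6143 + 2604 = 8747;  15552 + 8747 = 24299
576 + 72 = 648;  2604 + 648 = 3252;  8747 + 3252 = 11999;  24299 + 11999 = 36298
648 + 72 = 720;  3252 + 720 = 3972;  11999 + 3972 = 15971;  36298 + 15971 = 52269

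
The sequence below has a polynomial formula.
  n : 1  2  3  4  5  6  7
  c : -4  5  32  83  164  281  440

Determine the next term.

647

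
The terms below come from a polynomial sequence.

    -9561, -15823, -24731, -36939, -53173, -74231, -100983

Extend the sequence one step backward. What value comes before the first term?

-5363

-6262, -8908, -12208, -16234, -21058, -26752
-2646, -3300, -4026, -4824, -5694
-654, -726, -798, -870
-72, -72, -72
The fourth differences are constant at -72.
Work back: -654 + 72 = -582;  -2646 + 582 = -2064;  -6262 + 2064 = -4198;  -9561 + 4198 = -5363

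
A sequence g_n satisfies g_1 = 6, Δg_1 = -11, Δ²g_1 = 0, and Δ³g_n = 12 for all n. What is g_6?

Build the table forward from the leading diagonal:
Third differences: 12, 12, 12, 12, 12, 12
Second differences: 0, 12, 24, 36, 48, 60
First differences: -11, -11, 1, 25, 61, 109
g: 6, -5, -16, -15, 10, 71

71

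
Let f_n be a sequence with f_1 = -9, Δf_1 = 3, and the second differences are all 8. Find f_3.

5

Build the table forward from the leading diagonal:
D2: 8, 8, 8
D1: 3, 11, 19
f: -9, -6, 5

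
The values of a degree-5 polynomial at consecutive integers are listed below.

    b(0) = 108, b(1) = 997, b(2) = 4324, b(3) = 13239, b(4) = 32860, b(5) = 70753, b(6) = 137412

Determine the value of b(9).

D1: 889  3327  8915  19621  37893  66659
D2: 2438  5588  10706  18272  28766
D3: 3150  5118  7566  10494
D4: 1968  2448  2928
D5: 480  480
The fifth differences are constant (480).
2928 + 480 = 3408;  10494 + 3408 = 13902;  28766 + 13902 = 42668;  66659 + 42668 = 109327;  137412 + 109327 = 246739
3408 + 480 = 3888;  13902 + 3888 = 17790;  42668 + 17790 = 60458;  109327 + 60458 = 169785;  246739 + 169785 = 416524
3888 + 480 = 4368;  17790 + 4368 = 22158;  60458 + 22158 = 82616;  169785 + 82616 = 252401;  416524 + 252401 = 668925

668925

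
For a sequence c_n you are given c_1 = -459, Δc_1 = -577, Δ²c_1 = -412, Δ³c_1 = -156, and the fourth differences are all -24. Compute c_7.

Build the table forward from the leading diagonal:
Fourth differences: -24  -24  -24  -24  -24  -24  -24
Third differences: -156  -180  -204  -228  -252  -276  -300
Second differences: -412  -568  -748  -952  -1180  -1432  -1708
First differences: -577  -989  -1557  -2305  -3257  -4437  -5869
c: -459  -1036  -2025  -3582  -5887  -9144  -13581

-13581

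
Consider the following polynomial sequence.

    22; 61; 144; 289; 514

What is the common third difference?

18

First differences: 39, 83, 145, 225
Second differences: 44, 62, 80
Third differences: 18, 18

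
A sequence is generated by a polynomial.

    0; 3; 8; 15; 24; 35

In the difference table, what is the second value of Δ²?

2

Δ: 3, 5, 7, 9, 11
Δ²: 2, 2, 2, 2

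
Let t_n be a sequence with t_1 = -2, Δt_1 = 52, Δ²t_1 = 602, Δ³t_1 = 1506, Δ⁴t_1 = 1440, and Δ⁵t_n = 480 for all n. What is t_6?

29018

Build the table forward from the leading diagonal:
Δ⁵: 480, 480, 480, 480, 480, 480
Δ⁴: 1440, 1920, 2400, 2880, 3360, 3840
Δ³: 1506, 2946, 4866, 7266, 10146, 13506
Δ²: 602, 2108, 5054, 9920, 17186, 27332
Δ: 52, 654, 2762, 7816, 17736, 34922
t: -2, 50, 704, 3466, 11282, 29018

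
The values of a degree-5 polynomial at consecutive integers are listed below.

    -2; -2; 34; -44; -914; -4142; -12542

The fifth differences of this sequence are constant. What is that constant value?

-360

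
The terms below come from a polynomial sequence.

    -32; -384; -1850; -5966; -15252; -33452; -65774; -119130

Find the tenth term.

First differences: -352 , -1466 , -4116 , -9286 , -18200 , -32322 , -53356
Second differences: -1114 , -2650 , -5170 , -8914 , -14122 , -21034
Third differences: -1536 , -2520 , -3744 , -5208 , -6912
Fourth differences: -984 , -1224 , -1464 , -1704
Fifth differences: -240 , -240 , -240
Fifth differences constant at -240.
-1704 − 240 = -1944;  -6912 − 1944 = -8856;  -21034 − 8856 = -29890;  -53356 − 29890 = -83246;  -119130 − 83246 = -202376
-1944 − 240 = -2184;  -8856 − 2184 = -11040;  -29890 − 11040 = -40930;  -83246 − 40930 = -124176;  -202376 − 124176 = -326552

-326552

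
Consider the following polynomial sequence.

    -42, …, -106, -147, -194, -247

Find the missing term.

Using the last 4 terms:
First differences: -41, -47, -53
Second differences: -6, -6
Constant second difference = -6.
Extend backward: -41 + 6 = -35;  -106 + 35 = -71

-71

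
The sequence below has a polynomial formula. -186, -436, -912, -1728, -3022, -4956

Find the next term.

-7716

-250, -476, -816, -1294, -1934
-226, -340, -478, -640
-114, -138, -162
-24, -24
The fourth differences are constant (-24).
-162 − 24 = -186;  -640 − 186 = -826;  -1934 − 826 = -2760;  -4956 − 2760 = -7716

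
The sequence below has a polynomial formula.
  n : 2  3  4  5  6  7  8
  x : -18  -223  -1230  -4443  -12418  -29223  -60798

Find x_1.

-205  -1007  -3213  -7975  -16805  -31575
-802  -2206  -4762  -8830  -14770
-1404  -2556  -4068  -5940
-1152  -1512  -1872
-360  -360
The fifth differences are constant at -360.
Work back: -1152 + 360 = -792;  -1404 + 792 = -612;  -802 + 612 = -190;  -205 + 190 = -15;  -18 + 15 = -3

-3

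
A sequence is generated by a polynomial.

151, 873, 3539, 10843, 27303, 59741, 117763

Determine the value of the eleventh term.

922131

D1: 722 , 2666 , 7304 , 16460 , 32438 , 58022
D2: 1944 , 4638 , 9156 , 15978 , 25584
D3: 2694 , 4518 , 6822 , 9606
D4: 1824 , 2304 , 2784
D5: 480 , 480
The fifth differences are constant (480).
2784 + 480 = 3264;  9606 + 3264 = 12870;  25584 + 12870 = 38454;  58022 + 38454 = 96476;  117763 + 96476 = 214239
3264 + 480 = 3744;  12870 + 3744 = 16614;  38454 + 16614 = 55068;  96476 + 55068 = 151544;  214239 + 151544 = 365783
3744 + 480 = 4224;  16614 + 4224 = 20838;  55068 + 20838 = 75906;  151544 + 75906 = 227450;  365783 + 227450 = 593233
4224 + 480 = 4704;  20838 + 4704 = 25542;  75906 + 25542 = 101448;  227450 + 101448 = 328898;  593233 + 328898 = 922131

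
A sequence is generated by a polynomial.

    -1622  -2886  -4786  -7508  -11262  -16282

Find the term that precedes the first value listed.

First differences: -1264, -1900, -2722, -3754, -5020
Second differences: -636, -822, -1032, -1266
Third differences: -186, -210, -234
Fourth differences: -24, -24
The fourth differences are constant at -24.
Work back: -186 + 24 = -162;  -636 + 162 = -474;  -1264 + 474 = -790;  -1622 + 790 = -832

-832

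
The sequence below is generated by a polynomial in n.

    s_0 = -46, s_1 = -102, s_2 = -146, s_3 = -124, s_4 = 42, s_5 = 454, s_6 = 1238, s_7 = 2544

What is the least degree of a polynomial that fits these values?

4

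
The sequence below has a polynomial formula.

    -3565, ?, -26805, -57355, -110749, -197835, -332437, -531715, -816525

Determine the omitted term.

Using the last 7 terms:
Δ: -30550  -53394  -87086  -134602  -199278  -284810
Δ²: -22844  -33692  -47516  -64676  -85532
Δ³: -10848  -13824  -17160  -20856
Δ⁴: -2976  -3336  -3696
Δ⁵: -360  -360
Constant fifth difference = -360.
Extend backward: -2976 + 360 = -2616;  -10848 + 2616 = -8232;  -22844 + 8232 = -14612;  -30550 + 14612 = -15938;  -26805 + 15938 = -10867

-10867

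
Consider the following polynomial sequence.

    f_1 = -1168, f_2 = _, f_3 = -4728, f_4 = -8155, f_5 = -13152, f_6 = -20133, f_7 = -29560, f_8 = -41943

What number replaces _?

Using the last 6 terms:
D1: -3427  -4997  -6981  -9427  -12383
D2: -1570  -1984  -2446  -2956
D3: -414  -462  -510
D4: -48  -48
Constant fourth difference = -48.
Extend backward: -414 + 48 = -366;  -1570 + 366 = -1204;  -3427 + 1204 = -2223;  -4728 + 2223 = -2505

-2505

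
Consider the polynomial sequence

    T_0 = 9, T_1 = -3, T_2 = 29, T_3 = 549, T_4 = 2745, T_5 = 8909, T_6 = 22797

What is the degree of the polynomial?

First differences: -12, 32, 520, 2196, 6164, 13888
Second differences: 44, 488, 1676, 3968, 7724
Third differences: 444, 1188, 2292, 3756
Fourth differences: 744, 1104, 1464
Fifth differences: 360, 360
The fifth differences are constant, so the polynomial has degree 5.

5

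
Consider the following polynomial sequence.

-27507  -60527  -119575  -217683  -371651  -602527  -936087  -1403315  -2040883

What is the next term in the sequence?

-2891631

First differences: -33020, -59048, -98108, -153968, -230876, -333560, -467228, -637568
Second differences: -26028, -39060, -55860, -76908, -102684, -133668, -170340
Third differences: -13032, -16800, -21048, -25776, -30984, -36672
Fourth differences: -3768, -4248, -4728, -5208, -5688
Fifth differences: -480, -480, -480, -480
Fifth differences constant at -480.
-5688 − 480 = -6168;  -36672 − 6168 = -42840;  -170340 − 42840 = -213180;  -637568 − 213180 = -850748;  -2040883 − 850748 = -2891631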